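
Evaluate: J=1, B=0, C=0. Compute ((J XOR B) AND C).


J XOR B = 1^0 = 1
1 AND 0 = 0

0


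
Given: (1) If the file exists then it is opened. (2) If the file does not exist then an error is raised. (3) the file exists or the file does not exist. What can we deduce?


Constructive dilemma: (P → Q) ∧ (R → S), P ∨ R ⊢ Q ∨ S
Premise 1: the file exists → it is opened
Premise 2: the file does not exist → an error is raised
Premise 3: the file exists ∨ the file does not exist
Case 1: Assuming the file exists, then by Premise 1, it is opened.
Case 2: Assuming the file does not exist, then by Premise 2, an error is raised.
Since one of the file exists or the file does not exist must hold, we get it is opened or an error is raised.

It is opened or an error is raised.


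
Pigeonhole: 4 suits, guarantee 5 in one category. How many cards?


Pigeonhole: to guarantee k in one of n categories, need (k-1)×n + 1.
k = 5, n = 4
Minimum = (5-1) × 4 + 1 = 4 × 4 + 1

17


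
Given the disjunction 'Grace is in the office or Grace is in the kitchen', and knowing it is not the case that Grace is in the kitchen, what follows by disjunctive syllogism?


Disjunctive syllogism: P ∨ Q, ¬P ⊢ Q
Disjunction: Grace is in the office ∨ Grace is in the kitchen
We know it is not the case that Grace is in the kitchen.
By disjunctive syllogism, the other disjunct must be true.

Grace is in the office


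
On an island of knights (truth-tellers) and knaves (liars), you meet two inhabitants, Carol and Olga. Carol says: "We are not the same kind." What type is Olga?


Carol says: "We are not the same kind."
Case 1: Carol is a Knight (truth-teller)
  Statement is true → they ARE different → Olga is a Knave
Case 2: Carol is a Knave (liar)
  Statement is false → they are NOT different → Olga is a Knave
In both cases, Olga is a Knave.

Knave


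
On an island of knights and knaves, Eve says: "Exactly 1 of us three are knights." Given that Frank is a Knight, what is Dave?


Eve claims exactly 1 knights among Eve, Frank, Dave.
Given: Frank is a Knight.

Case 1: Eve is a Knight (tells truth)
  Then exactly 1 of the three are knights.
  Counting Eve, Frank: 2 knight(s) so far. Need -1 more → impossible.
Case 2: Eve is a Knave (lies)
  Then the count is NOT 1.
  If Dave = Knave, count = 1 = 1 → claim would be true, contradicts lie.
  If Dave = Knight, count = 2 ≠ 1 → lie confirmed ✓

Dave is a Knight.

Knight


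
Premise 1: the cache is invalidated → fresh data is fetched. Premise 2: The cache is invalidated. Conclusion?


Modus ponens: P → Q, P ⊢ Q
P: the cache is invalidated
Q: fresh data is fetched
We have P → Q and P is true.
By modus ponens, Q must be true.

Fresh data is fetched


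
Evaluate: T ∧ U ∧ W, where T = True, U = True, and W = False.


T = True, U = True, W = False
Step 1: T ∧ U = True AND True = True
Step 2: (True) ∧ W = (True) AND False = False
AND is true only when ALL operands are true.

False


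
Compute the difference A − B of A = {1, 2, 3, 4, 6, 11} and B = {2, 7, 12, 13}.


A = {1, 2, 3, 4, 6, 11}
B = {2, 7, 12, 13}
Operation: difference A − B
In A but not B: 1, 3, 4, 6, 11

{1, 3, 4, 6, 11}


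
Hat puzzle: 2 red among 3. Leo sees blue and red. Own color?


Total red = 2, seen red = 1
Own red = 2 - 1 = 1
Leo's hat is red.

red


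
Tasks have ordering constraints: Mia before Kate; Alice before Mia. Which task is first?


Constraints: Mia before Kate; Alice before Mia
The first task can have nothing scheduled before it, so it must never appear on the right of a 'before'.
Tasks appearing after some 'before': Kate, Mia.
The only task not in that list is Alice → it is first.

Alice


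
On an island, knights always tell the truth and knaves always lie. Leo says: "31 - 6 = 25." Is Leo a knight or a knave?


Statement: "31 - 6 = 25."
Actual: 31 - 6 = 25
Claimed: 25
Statement is TRUE → Leo tells the truth → Knight

Knight


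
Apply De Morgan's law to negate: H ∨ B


De Morgan's law: ¬(P ∨ Q) ≡ ¬P ∧ ¬Q
¬(H ∨ B) = ¬H ∧ ¬B

¬H ∧ ¬B


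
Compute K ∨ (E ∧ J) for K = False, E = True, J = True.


K = False, E = True, J = True
Step 1: E ∧ J = True AND True = True
Step 2: K ∨ True = False OR True = True
AND evaluated first (higher precedence); then OR applied.

True


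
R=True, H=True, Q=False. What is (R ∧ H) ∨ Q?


R = True, H = True, Q = False
Expression: (R ∧ H) ∨ Q
Step 1: R ∧ H = True AND True = True
Step 2: (True) ∨ Q = True OR False = True

True


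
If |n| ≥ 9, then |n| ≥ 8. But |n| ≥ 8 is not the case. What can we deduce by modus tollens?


Modus tollens: P → Q, ¬Q ⊢ ¬P
P: |n| ≥ 9
Q: |n| ≥ 8
We have P → Q and Q is false.
By modus tollens, P must be false.

It is not the case that |n| ≥ 9


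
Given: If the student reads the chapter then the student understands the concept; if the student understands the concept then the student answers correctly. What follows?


Hypothetical syllogism: P → Q, Q → R ⊢ P → R
Premise 1: the student reads the chapter → the student understands the concept
Premise 2: the student understands the concept → the student answers correctly
Chain the implications: the middle term (the student understands the concept) links the two.
Conclusion: If the student reads the chapter, then the student answers correctly.

If the student reads the chapter, then the student answers correctly.


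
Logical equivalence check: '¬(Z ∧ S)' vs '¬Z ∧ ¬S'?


Expression 1: ¬(Z ∧ S)
Expression 2: ¬Z ∧ ¬S
Truth table (Z S | Expr1 Expr2):
  T T |   F     F
  T F |   T     F   ← differ
  F T |   T     F   ← differ
  F F |   T     T
Counterexample: Z=T, S=F gives Expr1 = T but Expr2 = F, so the expressions are NOT logically equivalent.

No


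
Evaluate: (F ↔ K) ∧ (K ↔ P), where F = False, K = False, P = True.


F = False, K = False, P = True
Step 1: F ↔ K is true when F and K have the same value. Result: True
Step 2: K ↔ P is true when K and P have the same value. Result: False
Step 3: True ∧ False = False

False


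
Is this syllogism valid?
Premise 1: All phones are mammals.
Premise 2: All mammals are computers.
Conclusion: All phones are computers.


Premise 1: All phones are mammals.
Premise 2: All mammals are computers.
Conclusion: All phones are computers.
Barbara syllogism (AAA-1): All A are B, All B are C → All A are C.
Middle term (mammals) distributed in premise 2.

Valid


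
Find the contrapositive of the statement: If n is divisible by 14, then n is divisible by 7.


Original: If n is divisible by 14, then n is divisible by 7
Contrapositive: If ¬Q, then ¬P
Negate Q: not (n is divisible by 7)
Negate P: not (n is divisible by 14)

If not (n is divisible by 7), then not (n is divisible by 14).


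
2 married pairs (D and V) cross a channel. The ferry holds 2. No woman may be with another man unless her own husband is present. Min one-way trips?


Label couples D and V.
1. WD+WV → (far: WD,WV; near: HD,HV)
2. WD ←   (far: WV; near: HD,HV,WD)
3. HD+HV → (far: HD,HV,WV; near: WD)
4. HD ←   (far: HV,WV; near: HD,WD)  — HD returns, since WD is alone on near bank
5. HD+WD → (far: all four; near: empty)
Every state respects the constraint.
Minimum trips = 5

5


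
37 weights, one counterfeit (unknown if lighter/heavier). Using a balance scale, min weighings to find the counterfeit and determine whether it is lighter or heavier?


Let n = 37. 74 possibilities (n weights × lighter/heavier); each weighing has 3 outcomes.
Bound for k weighings: say the first weighing puts j weights on each pan. If it tips, the 2j weighed weights remain suspects (each with a known direction) and k-1 weighings give 3^(k-1) outcomes; 3^(k-1) is odd, so 2j ≤ 3^(k-1) - 1. If it balances, the n - 2j unweighed weights remain with direction unknown: 2(n - 2j) ≤ 3^(k-1) - 1 by the same parity argument. Adding, n ≤ (3^(k-1) - 1) + (3^(k-1) - 1)/2 = (3^k - 3)/2, and the classical three-group strategy achieves this (3 weights in 2 weighings, 12 in 3, 39 in 4, 120 in 5).
So we need the smallest k with (3^k - 3)/2 ≥ 37.
k = 3: (3^3 - 3)/2 = 12 < 37 ✗
k = 4: (3^4 - 3)/2 = 39 ≥ 37 ✓

4


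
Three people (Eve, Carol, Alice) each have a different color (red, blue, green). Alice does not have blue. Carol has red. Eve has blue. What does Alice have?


From clues:
  Eve → blue
  Carol → red
By elimination, Alice gets the remaining.

green


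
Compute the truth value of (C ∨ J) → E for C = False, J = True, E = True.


C = False, J = True, E = True
Step 1: C ∨ J = False OR True = True
Step 2: (True) → E: false only when antecedent=True and E=False.
Result: True

True


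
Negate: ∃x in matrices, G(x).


Original: ∃x G(x)
Rule: ¬∀→∃, ¬∃→∀, negate predicate.
Negation: ∀x ¬G(x)

∀x ¬G(x)


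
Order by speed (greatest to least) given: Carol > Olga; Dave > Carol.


Constraints: Carol > Olga; Dave > Carol
Method: at each step, the next-highest is the one remaining person who never appears on the smaller side of a constraint between remaining people.
  Step 1: remaining {Olga, Dave, Carol}; on the smaller side: {Olga, Carol} → Dave is next (Dave > Carol).
  Step 2: remaining {Olga, Carol}; on the smaller side: {Olga} → Carol is next (Carol > Olga).
  Step 3: only Olga remains → lowest.
Final ranking (highest to lowest):

Dave > Carol > Olga


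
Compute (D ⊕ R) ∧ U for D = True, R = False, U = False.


D = True, R = False, U = False
Step 1: D ⊕ R = True XOR False = True
Step 2: True ∧ U = True AND False = False
XOR true when exactly one of D,R is true; then AND with U.

False


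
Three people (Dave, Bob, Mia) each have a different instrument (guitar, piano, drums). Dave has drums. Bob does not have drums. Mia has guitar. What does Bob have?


From clues:
  Mia → guitar
  Dave → drums
By elimination, Bob gets the remaining.

piano


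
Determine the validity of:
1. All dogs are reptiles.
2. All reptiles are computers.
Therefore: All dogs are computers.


Premise 1: All dogs are reptiles.
Premise 2: All reptiles are computers.
Conclusion: All dogs are computers.
Barbara syllogism (AAA-1): All A are B, All B are C → All A are C.
Middle term (reptiles) distributed in premise 2.

Valid


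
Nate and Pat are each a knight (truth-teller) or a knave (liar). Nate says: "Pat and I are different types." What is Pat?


Nate says: "Pat and I are different types."
Case 1: Nate is a Knight (truth-teller)
  Statement is true → they ARE different → Pat is a Knave
Case 2: Nate is a Knave (liar)
  Statement is false → they are NOT different → Pat is a Knave
In both cases, Pat is a Knave.

Knave


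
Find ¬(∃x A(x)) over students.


Original: ∃x A(x)
Rule: ¬∀→∃, ¬∃→∀, negate predicate.
Negation: ∀x ¬A(x)

∀x ¬A(x)


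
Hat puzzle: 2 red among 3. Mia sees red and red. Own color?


Total red = 2, seen red = 2
Own red = 2 - 2 = 0
Mia's hat is blue.

blue


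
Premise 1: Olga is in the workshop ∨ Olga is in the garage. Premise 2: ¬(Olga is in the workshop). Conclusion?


Disjunctive syllogism: P ∨ Q, ¬P ⊢ Q
Disjunction: Olga is in the workshop ∨ Olga is in the garage
We know it is not the case that Olga is in the workshop.
By disjunctive syllogism, the other disjunct must be true.

Olga is in the garage


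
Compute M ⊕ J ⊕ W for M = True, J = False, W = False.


M = True, J = False, W = False
Step 1: M ⊕ J = True XOR False = True
Step 2: True ⊕ W = True XOR False = True
XOR is true when an odd number of operands are true.

True


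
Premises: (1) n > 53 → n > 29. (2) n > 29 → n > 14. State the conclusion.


Hypothetical syllogism: P → Q, Q → R ⊢ P → R
Premise 1: n > 53 → n > 29
Premise 2: n > 29 → n > 14
Chain the implications: the middle term (n > 29) links the two.
Conclusion: If n > 53, then n > 14.

If n > 53, then n > 14.


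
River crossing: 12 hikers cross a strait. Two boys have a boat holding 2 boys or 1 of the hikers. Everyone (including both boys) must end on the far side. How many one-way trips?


Per crossing of one of the hikers: boys→, one←, one of the hikers→, one← = 4 trips
12 × 4 = 48, + 1 final boys→ = 49
Minimum trips = 49

49


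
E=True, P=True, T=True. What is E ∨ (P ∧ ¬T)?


E = True, P = True, T = True
Expression: E ∨ (P ∧ ¬T)
Step 1: ¬T = NOT True = False
Step 2: P ∧ ¬T = True AND False = False
Step 3: E ∨ (False) = True OR False = True

True


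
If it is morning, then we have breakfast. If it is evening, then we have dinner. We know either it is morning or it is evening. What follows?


Constructive dilemma: (P → Q) ∧ (R → S), P ∨ R ⊢ Q ∨ S
Premise 1: it is morning → we have breakfast
Premise 2: it is evening → we have dinner
Premise 3: it is morning ∨ it is evening
Case 1: Assuming it is morning, then by Premise 1, we have breakfast.
Case 2: Assuming it is evening, then by Premise 2, we have dinner.
Since one of it is morning or it is evening must hold, we get we have breakfast or we have dinner.

We have breakfast or we have dinner.


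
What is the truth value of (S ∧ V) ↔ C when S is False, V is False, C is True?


S = False, V = False, C = True
Step 1: S ∧ V = False AND False = False
Step 2: (False) ↔ C: true when both sides have same truth value.
Result: False ↔ True = False

False


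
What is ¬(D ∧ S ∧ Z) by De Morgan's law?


De Morgan's law: ¬(P ∧ Q ∧ R) ≡ ¬P ∨ ¬Q ∨ ¬R
¬(D ∧ S ∧ Z) = ¬D ∨ ¬S ∨ ¬Z

¬D ∨ ¬S ∨ ¬Z


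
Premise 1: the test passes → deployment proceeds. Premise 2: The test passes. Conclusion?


Modus ponens: P → Q, P ⊢ Q
P: the test passes
Q: deployment proceeds
We have P → Q and P is true.
By modus ponens, Q must be true.

Deployment proceeds


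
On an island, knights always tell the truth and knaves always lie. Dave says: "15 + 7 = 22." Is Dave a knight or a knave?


Statement: "15 + 7 = 22."
Actual: 15 + 7 = 22
Claimed: 22
Statement is TRUE → Dave tells the truth → Knight

Knight


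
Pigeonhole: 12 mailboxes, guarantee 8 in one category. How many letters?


Pigeonhole: to guarantee k in one of n categories, need (k-1)×n + 1.
k = 8, n = 12
Minimum = (8-1) × 12 + 1 = 7 × 12 + 1

85


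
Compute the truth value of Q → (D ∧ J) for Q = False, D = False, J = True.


Q = False, D = False, J = True
Step 1: D ∧ J = False AND True = False
Step 2: Q → (False): false only when Q=True and consequent=False.
Result: True

True


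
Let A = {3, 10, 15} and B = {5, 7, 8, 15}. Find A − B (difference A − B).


A = {3, 10, 15}
B = {5, 7, 8, 15}
Operation: difference A − B
In A but not B: 3, 10

{3, 10}


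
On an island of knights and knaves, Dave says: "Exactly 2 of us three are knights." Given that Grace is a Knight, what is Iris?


Dave claims exactly 2 knights among Dave, Grace, Iris.
Given: Grace is a Knight.

Case 1: Dave is a Knight (tells truth)
  Then exactly 2 of the three are knights.
  Counting Dave, Grace: 2 knight(s) so far. Need 0 more → Iris = Knave.
Case 2: Dave is a Knave (lies)
  Then the count is NOT 2.
  If Iris = Knight, count = 2 = 2 → claim would be true, contradicts lie.
  If Iris = Knave, count = 1 ≠ 2 → lie confirmed ✓

Iris is a Knave.

Knave


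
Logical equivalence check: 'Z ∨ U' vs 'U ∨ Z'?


Expression 1: Z ∨ U
Expression 2: U ∨ Z
Truth table (Z U | Expr1 Expr2):
  T T |   T     T
  T F |   T     T
  F T |   T     T
  F F |   F     F
All 4 rows agree, so the expressions are logically equivalent.

Yes


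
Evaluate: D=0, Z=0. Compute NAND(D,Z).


D AND Z = 0
NOT(0) = 1

1


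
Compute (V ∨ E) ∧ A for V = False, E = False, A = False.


V = False, E = False, A = False
Step 1: V ∨ E = False OR False = False
Step 2: False ∧ A = False AND False = False
OR is true when at least one operand is true; AND requires both.

False


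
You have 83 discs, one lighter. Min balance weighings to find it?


Each weighing has 3 outcomes (left heavy / balance / right heavy), so k weighings distinguish at most 3^k cases; splitting into three near-equal groups achieves this.
Need 3^k ≥ 83: 3^4 = 81 < 83 ≤ 3^5 = 243
k = ⌈log₃(83)⌉ = 5

5


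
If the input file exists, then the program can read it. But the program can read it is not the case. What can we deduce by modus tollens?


Modus tollens: P → Q, ¬Q ⊢ ¬P
P: the input file exists
Q: the program can read it
We have P → Q and Q is false.
By modus tollens, P must be false.

It is not the case that the input file exists


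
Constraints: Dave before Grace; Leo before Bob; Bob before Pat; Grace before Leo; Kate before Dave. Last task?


Constraints: Dave before Grace; Leo before Bob; Bob before Pat; Grace before Leo; Kate before Dave
The last task can have nothing scheduled after it, so it must never appear on the left of a 'before'.
Tasks appearing before some other task: Dave, Leo, Bob, Grace, Kate.
The only task not in that list is Pat → it is last.

Pat


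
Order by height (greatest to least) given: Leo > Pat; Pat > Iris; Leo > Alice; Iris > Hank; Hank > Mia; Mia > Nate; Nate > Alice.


Constraints: Leo > Pat; Pat > Iris; Leo > Alice; Iris > Hank; Hank > Mia; Mia > Nate; Nate > Alice
Method: at each step, the next-highest is the one remaining person who never appears on the smaller side of a constraint between remaining people.
  Step 1: remaining {Mia, Leo, Nate, Pat, Hank, Iris, Alice}; on the smaller side: {Mia, Nate, Pat, Hank, Iris, Alice} → Leo is next (Leo > Pat; Leo > Alice).
  Step 2: remaining {Mia, Nate, Pat, Hank, Iris, Alice}; on the smaller side: {Mia, Nate, Hank, Iris, Alice} → Pat is next (Pat > Iris).
  Step 3: remaining {Mia, Nate, Hank, Iris, Alice}; on the smaller side: {Mia, Nate, Hank, Alice} → Iris is next (Iris > Hank).
  Step 4: remaining {Mia, Nate, Hank, Alice}; on the smaller side: {Mia, Nate, Alice} → Hank is next (Hank > Mia).
  Step 5: remaining {Mia, Nate, Alice}; on the smaller side: {Nate, Alice} → Mia is next (Mia > Nate).
  Step 6: remaining {Nate, Alice}; on the smaller side: {Alice} → Nate is next (Nate > Alice).
  Step 7: only Alice remains → lowest.
Final ranking (highest to lowest):

Leo > Pat > Iris > Hank > Mia > Nate > Alice


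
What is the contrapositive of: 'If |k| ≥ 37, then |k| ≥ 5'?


Original: If |k| ≥ 37, then |k| ≥ 5
Contrapositive: If ¬Q, then ¬P
Negate Q: not (|k| ≥ 5)
Negate P: not (|k| ≥ 37)

If not (|k| ≥ 5), then not (|k| ≥ 37).


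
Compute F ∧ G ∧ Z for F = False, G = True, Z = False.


F = False, G = True, Z = False
Step 1: F ∧ G = False AND True = False
Step 2: (False) ∧ Z = (False) AND False = False
AND is true only when ALL operands are true.

False


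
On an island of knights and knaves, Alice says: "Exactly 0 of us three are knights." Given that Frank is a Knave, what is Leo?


Alice claims exactly 0 knights among Alice, Frank, Leo.
Given: Frank is a Knave.

Case 1: Alice is a Knight (tells truth)
  Then exactly 0 of the three are knights.
  Counting Alice, Frank: 1 knight(s) so far. Need -1 more → impossible.
Case 2: Alice is a Knave (lies)
  Then the count is NOT 0.
  If Leo = Knave, count = 0 = 0 → claim would be true, contradicts lie.
  If Leo = Knight, count = 1 ≠ 0 → lie confirmed ✓

Leo is a Knight.

Knight


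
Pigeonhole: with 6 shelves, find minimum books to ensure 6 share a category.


Pigeonhole: to guarantee k in one of n categories, need (k-1)×n + 1.
k = 6, n = 6
Minimum = (6-1) × 6 + 1 = 5 × 6 + 1

31


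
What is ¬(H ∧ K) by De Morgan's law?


De Morgan's law: ¬(P ∧ Q) ≡ ¬P ∨ ¬Q
¬(H ∧ K) = ¬H ∨ ¬K

¬H ∨ ¬K


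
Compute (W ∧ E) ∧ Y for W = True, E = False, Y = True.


W = True, E = False, Y = True
Step 1: W ∧ E = True AND False = False
Step 2: False ∧ Y = False AND True = False
AND is true only when ALL operands are true.

False


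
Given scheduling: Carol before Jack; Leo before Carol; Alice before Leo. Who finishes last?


Constraints: Carol before Jack; Leo before Carol; Alice before Leo
The last task can have nothing scheduled after it, so it must never appear on the left of a 'before'.
Tasks appearing before some other task: Carol, Leo, Alice.
The only task not in that list is Jack → it is last.

Jack


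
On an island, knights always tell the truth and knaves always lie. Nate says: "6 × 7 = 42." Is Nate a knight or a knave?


Statement: "6 × 7 = 42."
Actual: 6 × 7 = 42
Claimed: 42
Statement is TRUE → Nate tells the truth → Knight

Knight


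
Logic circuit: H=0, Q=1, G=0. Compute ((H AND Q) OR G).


H AND Q = 0&1 = 0
0 OR 0 = 0

0


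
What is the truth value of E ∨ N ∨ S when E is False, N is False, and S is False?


E = False, N = False, S = False
Step 1: E ∨ N = False OR False = False
Step 2: False ∨ S = False OR False = False
OR is true when at least one operand is true.

False


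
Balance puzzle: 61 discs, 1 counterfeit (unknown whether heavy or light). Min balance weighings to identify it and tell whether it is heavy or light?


Let n = 61. 122 possibilities (n discs × lighter/heavier); each weighing has 3 outcomes.
Bound for k weighings: say the first weighing puts j discs on each pan. If it tips, the 2j weighed discs remain suspects (each with a known direction) and k-1 weighings give 3^(k-1) outcomes; 3^(k-1) is odd, so 2j ≤ 3^(k-1) - 1. If it balances, the n - 2j unweighed discs remain with direction unknown: 2(n - 2j) ≤ 3^(k-1) - 1 by the same parity argument. Adding, n ≤ (3^(k-1) - 1) + (3^(k-1) - 1)/2 = (3^k - 3)/2, and the classical three-group strategy achieves this (3 discs in 2 weighings, 12 in 3, 39 in 4, 120 in 5).
So we need the smallest k with (3^k - 3)/2 ≥ 61.
k = 4: (3^4 - 3)/2 = 39 < 61 ✗
k = 5: (3^5 - 3)/2 = 120 ≥ 61 ✓

5


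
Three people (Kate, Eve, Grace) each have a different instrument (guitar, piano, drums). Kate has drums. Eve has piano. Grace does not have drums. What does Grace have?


From clues:
  Eve → piano
  Kate → drums
By elimination, Grace gets the remaining.

guitar


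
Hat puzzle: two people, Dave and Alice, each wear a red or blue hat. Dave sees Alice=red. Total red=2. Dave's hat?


Total red = 2, Alice = red
Red accounted for: 1
Remaining for Dave: 1
Dave's hat is red.

red


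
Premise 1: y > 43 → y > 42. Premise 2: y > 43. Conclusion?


Modus ponens: P → Q, P ⊢ Q
P: y > 43
Q: y > 42
We have P → Q and P is true.
By modus ponens, Q must be true.

y > 42


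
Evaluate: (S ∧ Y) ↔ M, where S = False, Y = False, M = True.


S = False, Y = False, M = True
Step 1: S ∧ Y = False AND False = False
Step 2: (False) ↔ M: true when both sides have same truth value.
Result: False ↔ True = False

False


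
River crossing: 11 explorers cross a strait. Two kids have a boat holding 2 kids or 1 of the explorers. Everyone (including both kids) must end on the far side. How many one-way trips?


Per crossing of one of the explorers: kids→, one←, one of the explorers→, one← = 4 trips
11 × 4 = 44, + 1 final kids→ = 45
Minimum trips = 45

45


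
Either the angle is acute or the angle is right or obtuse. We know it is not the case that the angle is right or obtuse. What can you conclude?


Disjunctive syllogism: P ∨ Q, ¬P ⊢ Q
Disjunction: the angle is acute ∨ the angle is right or obtuse
We know it is not the case that the angle is right or obtuse.
By disjunctive syllogism, the other disjunct must be true.

The angle is acute


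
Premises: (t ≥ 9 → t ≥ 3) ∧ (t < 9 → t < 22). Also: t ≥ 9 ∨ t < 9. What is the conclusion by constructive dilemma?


Constructive dilemma: (P → Q) ∧ (R → S), P ∨ R ⊢ Q ∨ S
Premise 1: t ≥ 9 → t ≥ 3
Premise 2: t < 9 → t < 22
Premise 3: t ≥ 9 ∨ t < 9
Case 1: Assuming t ≥ 9, then by Premise 1, t ≥ 3.
Case 2: Assuming t < 9, then by Premise 2, t < 22.
Since one of t ≥ 9 or t < 9 must hold, we get t ≥ 3 or t < 22.

t ≥ 3 or t < 22.


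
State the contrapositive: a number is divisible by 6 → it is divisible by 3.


Original: If a number is divisible by 6, then it is divisible by 3
Contrapositive: If ¬Q, then ¬P
Negate Q: not (it is divisible by 3)
Negate P: not (a number is divisible by 6)

If not (it is divisible by 3), then not (a number is divisible by 6).


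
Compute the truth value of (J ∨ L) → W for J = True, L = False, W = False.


J = True, L = False, W = False
Step 1: J ∨ L = True OR False = True
Step 2: (True) → W: false only when antecedent=True and W=False.
Result: False

False


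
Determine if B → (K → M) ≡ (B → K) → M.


Expression 1: B → (K → M)
Expression 2: (B → K) → M
Truth table (B K M | Expr1 Expr2):
  T T T |   T     T
  T T F |   F     F
  T F T |   T     T
  T F F |   T     T
  F T T |   T     T
  F T F |   T     F   ← differ
  F F T |   T     T
  F F F |   T     F   ← differ
Counterexample: B=F, K=T, M=F gives Expr1 = T but Expr2 = F, so the expressions are NOT logically equivalent.

No


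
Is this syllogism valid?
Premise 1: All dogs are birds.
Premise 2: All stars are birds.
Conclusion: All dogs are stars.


Premise 1: All dogs are birds.
Premise 2: All stars are birds.
Conclusion: All dogs are stars.
Fallacy: undistributed middle. birds is predicate in both.
Counterexample: dogs and stars could be disjoint subsets of birds.

Invalid


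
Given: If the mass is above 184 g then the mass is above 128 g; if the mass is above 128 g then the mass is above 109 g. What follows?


Hypothetical syllogism: P → Q, Q → R ⊢ P → R
Premise 1: the mass is above 184 g → the mass is above 128 g
Premise 2: the mass is above 128 g → the mass is above 109 g
Chain the implications: the middle term (the mass is above 128 g) links the two.
Conclusion: If the mass is above 184 g, then the mass is above 109 g.

If the mass is above 184 g, then the mass is above 109 g.


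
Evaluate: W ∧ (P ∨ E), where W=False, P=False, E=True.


W = False, P = False, E = True
Expression: W ∧ (P ∨ E)
Step 1: P ∨ E = False OR True = True
Step 2: W ∧ (True) = False AND True = False

False


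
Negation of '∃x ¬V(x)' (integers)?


Original: ∃x ¬V(x)
Rule: ¬∀→∃, ¬∃→∀, negate predicate.
Negation: ∀x V(x)

∀x V(x)


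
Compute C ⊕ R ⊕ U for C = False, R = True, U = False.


C = False, R = True, U = False
Step 1: C ⊕ R = False XOR True = True
Step 2: True ⊕ U = True XOR False = True
XOR is true when an odd number of operands are true.

True


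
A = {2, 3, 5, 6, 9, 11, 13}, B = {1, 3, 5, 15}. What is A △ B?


A = {2, 3, 5, 6, 9, 11, 13}
B = {1, 3, 5, 15}
Operation: symmetric difference
In A only: [2, 6, 9, 11, 13], in B only: [1, 15]

{1, 2, 6, 9, 11, 13, 15}


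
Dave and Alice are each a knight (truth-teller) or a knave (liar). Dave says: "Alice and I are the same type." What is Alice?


Dave says: "Alice and I are the same type."
Case 1: Dave is a Knight (truth-teller)
  Statement is true → they ARE the same → Alice is also a Knight
Case 2: Dave is a Knave (liar)
  Statement is false → they are NOT the same → Alice is a Knight
In both cases, Alice is a Knight.

Knight


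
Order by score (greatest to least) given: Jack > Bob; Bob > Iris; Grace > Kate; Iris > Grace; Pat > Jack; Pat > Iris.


Constraints: Jack > Bob; Bob > Iris; Grace > Kate; Iris > Grace; Pat > Jack; Pat > Iris
Method: at each step, the next-highest is the one remaining person who never appears on the smaller side of a constraint between remaining people.
  Step 1: remaining {Kate, Grace, Jack, Pat, Bob, Iris}; on the smaller side: {Kate, Grace, Jack, Bob, Iris} → Pat is next (Pat > Jack; Pat > Iris).
  Step 2: remaining {Kate, Grace, Jack, Bob, Iris}; on the smaller side: {Kate, Grace, Bob, Iris} → Jack is next (Jack > Bob).
  Step 3: remaining {Kate, Grace, Bob, Iris}; on the smaller side: {Kate, Grace, Iris} → Bob is next (Bob > Iris).
  Step 4: remaining {Kate, Grace, Iris}; on the smaller side: {Kate, Grace} → Iris is next (Iris > Grace).
  Step 5: remaining {Kate, Grace}; on the smaller side: {Kate} → Grace is next (Grace > Kate).
  Step 6: only Kate remains → lowest.
Final ranking (highest to lowest):

Pat > Jack > Bob > Iris > Grace > Kate


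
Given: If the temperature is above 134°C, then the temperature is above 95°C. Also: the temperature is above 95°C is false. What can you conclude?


Modus tollens: P → Q, ¬Q ⊢ ¬P
P: the temperature is above 134°C
Q: the temperature is above 95°C
We have P → Q and Q is false.
By modus tollens, P must be false.

It is not the case that the temperature is above 134°C


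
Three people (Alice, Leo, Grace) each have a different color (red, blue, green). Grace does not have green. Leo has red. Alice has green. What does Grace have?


From clues:
  Alice → green
  Leo → red
By elimination, Grace gets the remaining.

blue


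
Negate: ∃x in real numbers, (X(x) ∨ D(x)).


Original: ∃x (X(x) ∨ D(x))
Rule: ¬∀→∃, ¬∃→∀, negate predicate.
Negation: ∀x (¬X(x) ∧ ¬D(x))

∀x (¬X(x) ∧ ¬D(x))


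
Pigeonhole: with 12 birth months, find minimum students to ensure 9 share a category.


Pigeonhole: to guarantee k in one of n categories, need (k-1)×n + 1.
k = 9, n = 12
Minimum = (9-1) × 12 + 1 = 8 × 12 + 1

97


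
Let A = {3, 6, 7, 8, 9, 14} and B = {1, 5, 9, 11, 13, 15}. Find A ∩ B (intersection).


A = {3, 6, 7, 8, 9, 14}
B = {1, 5, 9, 11, 13, 15}
Operation: intersection
Elements in both: 9

{9}


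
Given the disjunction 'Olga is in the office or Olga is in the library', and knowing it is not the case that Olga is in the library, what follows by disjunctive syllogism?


Disjunctive syllogism: P ∨ Q, ¬P ⊢ Q
Disjunction: Olga is in the office ∨ Olga is in the library
We know it is not the case that Olga is in the library.
By disjunctive syllogism, the other disjunct must be true.

Olga is in the office


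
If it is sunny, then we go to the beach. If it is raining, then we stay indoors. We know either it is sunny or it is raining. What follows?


Constructive dilemma: (P → Q) ∧ (R → S), P ∨ R ⊢ Q ∨ S
Premise 1: it is sunny → we go to the beach
Premise 2: it is raining → we stay indoors
Premise 3: it is sunny ∨ it is raining
Case 1: Assuming it is sunny, then by Premise 1, we go to the beach.
Case 2: Assuming it is raining, then by Premise 2, we stay indoors.
Since one of it is sunny or it is raining must hold, we get we go to the beach or we stay indoors.

We go to the beach or we stay indoors.


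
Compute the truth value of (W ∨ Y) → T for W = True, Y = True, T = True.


W = True, Y = True, T = True
Step 1: W ∨ Y = True OR True = True
Step 2: (True) → T: false only when antecedent=True and T=False.
Result: True

True


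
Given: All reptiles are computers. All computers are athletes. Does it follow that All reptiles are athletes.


Premise 1: All reptiles are computers.
Premise 2: All computers are athletes.
Conclusion: All reptiles are athletes.
Barbara syllogism (AAA-1): All A are B, All B are C → All A are C.
Middle term (computers) distributed in premise 2.

Valid


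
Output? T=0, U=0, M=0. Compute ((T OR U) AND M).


T OR U = 0|0 = 0
0 AND 0 = 0

0


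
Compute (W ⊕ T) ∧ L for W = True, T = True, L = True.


W = True, T = True, L = True
Step 1: W ⊕ T = True XOR True = False
Step 2: False ∧ L = False AND True = False
XOR true when exactly one of W,T is true; then AND with L.

False


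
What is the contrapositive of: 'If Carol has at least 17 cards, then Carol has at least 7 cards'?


Original: If Carol has at least 17 cards, then Carol has at least 7 cards
Contrapositive: If ¬Q, then ¬P
Negate Q: not (Carol has at least 7 cards)
Negate P: not (Carol has at least 17 cards)

If not (Carol has at least 7 cards), then not (Carol has at least 17 cards).


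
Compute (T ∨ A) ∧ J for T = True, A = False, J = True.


T = True, A = False, J = True
Step 1: T ∨ A = True OR False = True
Step 2: True ∧ J = True AND True = True
OR is true when at least one operand is true; AND requires both.

True


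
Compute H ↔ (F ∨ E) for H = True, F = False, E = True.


H = True, F = False, E = True
Step 1: F ∨ E = False OR True = True
Step 2: H ↔ (True): true when both sides have same truth value.
Result: True ↔ True = True

True


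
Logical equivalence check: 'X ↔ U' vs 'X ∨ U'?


Expression 1: X ↔ U
Expression 2: X ∨ U
Truth table (X U | Expr1 Expr2):
  T T |   T     T
  T F |   F     T   ← differ
  F T |   F     T   ← differ
  F F |   T     F   ← differ
Counterexample: X=T, U=F gives Expr1 = F but Expr2 = T, so the expressions are NOT logically equivalent.

No


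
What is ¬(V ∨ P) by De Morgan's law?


De Morgan's law: ¬(P ∨ Q) ≡ ¬P ∧ ¬Q
¬(V ∨ P) = ¬V ∧ ¬P

¬V ∧ ¬P


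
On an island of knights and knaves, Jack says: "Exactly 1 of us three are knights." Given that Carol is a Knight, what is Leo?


Jack claims exactly 1 knights among Jack, Carol, Leo.
Given: Carol is a Knight.

Case 1: Jack is a Knight (tells truth)
  Then exactly 1 of the three are knights.
  Counting Jack, Carol: 2 knight(s) so far. Need -1 more → impossible.
Case 2: Jack is a Knave (lies)
  Then the count is NOT 1.
  If Leo = Knave, count = 1 = 1 → claim would be true, contradicts lie.
  If Leo = Knight, count = 2 ≠ 1 → lie confirmed ✓

Leo is a Knight.

Knight


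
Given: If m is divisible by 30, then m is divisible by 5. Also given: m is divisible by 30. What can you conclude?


Modus ponens: P → Q, P ⊢ Q
P: m is divisible by 30
Q: m is divisible by 5
We have P → Q and P is true.
By modus ponens, Q must be true.

m is divisible by 5


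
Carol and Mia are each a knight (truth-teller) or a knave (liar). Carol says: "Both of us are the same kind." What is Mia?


Carol says: "Both of us are the same kind."
Case 1: Carol is a Knight (truth-teller)
  Statement is true → they ARE the same → Mia is also a Knight
Case 2: Carol is a Knave (liar)
  Statement is false → they are NOT the same → Mia is a Knight
In both cases, Mia is a Knight.

Knight


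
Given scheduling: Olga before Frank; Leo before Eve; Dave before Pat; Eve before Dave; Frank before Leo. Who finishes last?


Constraints: Olga before Frank; Leo before Eve; Dave before Pat; Eve before Dave; Frank before Leo
The last task can have nothing scheduled after it, so it must never appear on the left of a 'before'.
Tasks appearing before some other task: Olga, Leo, Dave, Eve, Frank.
The only task not in that list is Pat → it is last.

Pat


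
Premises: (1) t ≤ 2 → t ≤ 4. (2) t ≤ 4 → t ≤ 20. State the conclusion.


Hypothetical syllogism: P → Q, Q → R ⊢ P → R
Premise 1: t ≤ 2 → t ≤ 4
Premise 2: t ≤ 4 → t ≤ 20
Chain the implications: the middle term (t ≤ 4) links the two.
Conclusion: If t ≤ 2, then t ≤ 20.

If t ≤ 2, then t ≤ 20.


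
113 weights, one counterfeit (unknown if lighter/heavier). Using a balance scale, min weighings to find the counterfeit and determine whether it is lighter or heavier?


Let n = 113. 226 possibilities (n weights × lighter/heavier); each weighing has 3 outcomes.
Bound for k weighings: say the first weighing puts j weights on each pan. If it tips, the 2j weighed weights remain suspects (each with a known direction) and k-1 weighings give 3^(k-1) outcomes; 3^(k-1) is odd, so 2j ≤ 3^(k-1) - 1. If it balances, the n - 2j unweighed weights remain with direction unknown: 2(n - 2j) ≤ 3^(k-1) - 1 by the same parity argument. Adding, n ≤ (3^(k-1) - 1) + (3^(k-1) - 1)/2 = (3^k - 3)/2, and the classical three-group strategy achieves this (3 weights in 2 weighings, 12 in 3, 39 in 4, 120 in 5).
So we need the smallest k with (3^k - 3)/2 ≥ 113.
k = 4: (3^4 - 3)/2 = 39 < 113 ✗
k = 5: (3^5 - 3)/2 = 120 ≥ 113 ✓

5


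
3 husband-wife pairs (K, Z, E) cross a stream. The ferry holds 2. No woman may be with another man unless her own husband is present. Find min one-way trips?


Label couples K, Z, E (H = husband, W = wife).
Counting alone: 6 people, the ferry carries 2 and someone must bring it back, so each round trip nets at most +1 on the far side until the last crossing → at least 9 trips. The jealousy constraint makes 9 impossible; the shortest valid schedule has 11:
1. WK+WZ →  (far: WK,WZ; near: HK,HZ,HE,WE)
2. WK ←       (far: WZ; near: HK,HZ,HE,WK,WE)
3. WK+WE →  (far: WK,WZ,WE; near: HK,HZ,HE)
4. WK ←       (far: WZ,WE; near: HK,HZ,HE,WK)
5. HZ+HE →  (far: HZ,WZ,HE,WE; near: HK,WK)
6. HZ+WZ ←  (far: HE,WE; near: HK,WK,HZ,WZ)
7. HK+HZ →  (far: HK,HZ,HE,WE; near: WK,WZ)
8. WE ←       (far: HK,HZ,HE; near: WK,WZ,WE)
9. WK+WZ →  (far: HK,WK,HZ,WZ,HE; near: WE)
10. HE ←      (far: HK,WK,HZ,WZ; near: HE,WE)
11. HE+WE → (far: all six; near: empty)
In every state each wife is either with her husband or with no other man.
Minimum trips = 11

11


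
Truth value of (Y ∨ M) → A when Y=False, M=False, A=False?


Y = False, M = False, A = False
Expression: (Y ∨ M) → A
Step 1: Y ∨ M = False OR False = False
Step 2: (False) → A = False → False (false only if antecedent True and consequent False) = True

True


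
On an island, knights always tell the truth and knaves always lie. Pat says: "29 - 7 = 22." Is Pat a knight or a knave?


Statement: "29 - 7 = 22."
Actual: 29 - 7 = 22
Claimed: 22
Statement is TRUE → Pat tells the truth → Knight

Knight


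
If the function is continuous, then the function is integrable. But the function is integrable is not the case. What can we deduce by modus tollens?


Modus tollens: P → Q, ¬Q ⊢ ¬P
P: the function is continuous
Q: the function is integrable
We have P → Q and Q is false.
By modus tollens, P must be false.

It is not the case that the function is continuous


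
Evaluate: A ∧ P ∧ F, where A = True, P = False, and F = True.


A = True, P = False, F = True
Step 1: A ∧ P = True AND False = False
Step 2: (False) ∧ F = (False) AND True = False
AND is true only when ALL operands are true.

False


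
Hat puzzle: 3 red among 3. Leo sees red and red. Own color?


Total red = 3, seen red = 2
Own red = 3 - 2 = 1
Leo's hat is red.

red


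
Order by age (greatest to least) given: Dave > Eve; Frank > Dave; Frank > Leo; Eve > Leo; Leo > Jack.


Constraints: Dave > Eve; Frank > Dave; Frank > Leo; Eve > Leo; Leo > Jack
Method: at each step, the next-highest is the one remaining person who never appears on the smaller side of a constraint between remaining people.
  Step 1: remaining {Leo, Jack, Eve, Dave, Frank}; on the smaller side: {Leo, Jack, Eve, Dave} → Frank is next (Frank > Dave; Frank > Leo).
  Step 2: remaining {Leo, Jack, Eve, Dave}; on the smaller side: {Leo, Jack, Eve} → Dave is next (Dave > Eve).
  Step 3: remaining {Leo, Jack, Eve}; on the smaller side: {Leo, Jack} → Eve is next (Eve > Leo).
  Step 4: remaining {Leo, Jack}; on the smaller side: {Jack} → Leo is next (Leo > Jack).
  Step 5: only Jack remains → lowest.
Final ranking (highest to lowest):

Frank > Dave > Eve > Leo > Jack


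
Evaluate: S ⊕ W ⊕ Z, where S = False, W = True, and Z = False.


S = False, W = True, Z = False
Step 1: S ⊕ W = False XOR True = True
Step 2: True ⊕ Z = True XOR False = True
XOR is true when an odd number of operands are true.

True


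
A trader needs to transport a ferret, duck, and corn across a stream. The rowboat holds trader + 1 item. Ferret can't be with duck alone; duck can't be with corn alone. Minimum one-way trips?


1. trader+duck → 2. trader ← 3. trader+ferret → 4. trader+duck ← 5. trader+corn → 6. trader ← 7. trader+duck →
Minimum trips = 7

7
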